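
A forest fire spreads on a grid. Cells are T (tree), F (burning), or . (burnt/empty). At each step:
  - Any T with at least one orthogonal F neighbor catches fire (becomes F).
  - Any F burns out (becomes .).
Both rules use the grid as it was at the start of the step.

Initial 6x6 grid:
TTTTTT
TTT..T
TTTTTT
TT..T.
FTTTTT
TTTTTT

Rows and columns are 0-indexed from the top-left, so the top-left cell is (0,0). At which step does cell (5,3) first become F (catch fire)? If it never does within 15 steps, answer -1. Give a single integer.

Step 1: cell (5,3)='T' (+3 fires, +1 burnt)
Step 2: cell (5,3)='T' (+4 fires, +3 burnt)
Step 3: cell (5,3)='T' (+4 fires, +4 burnt)
Step 4: cell (5,3)='F' (+5 fires, +4 burnt)
  -> target ignites at step 4
Step 5: cell (5,3)='.' (+6 fires, +5 burnt)
Step 6: cell (5,3)='.' (+3 fires, +6 burnt)
Step 7: cell (5,3)='.' (+2 fires, +3 burnt)
Step 8: cell (5,3)='.' (+2 fires, +2 burnt)
Step 9: cell (5,3)='.' (+1 fires, +2 burnt)
Step 10: cell (5,3)='.' (+0 fires, +1 burnt)
  fire out at step 10

4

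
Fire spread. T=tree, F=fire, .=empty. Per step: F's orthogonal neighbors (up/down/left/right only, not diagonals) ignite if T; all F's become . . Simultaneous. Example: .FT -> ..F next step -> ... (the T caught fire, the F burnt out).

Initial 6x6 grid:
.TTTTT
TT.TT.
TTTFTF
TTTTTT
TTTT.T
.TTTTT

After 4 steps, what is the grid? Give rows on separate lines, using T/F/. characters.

Step 1: 5 trees catch fire, 2 burn out
  .TTTTT
  TT.FT.
  TTF.F.
  TTTFTF
  TTTT.T
  .TTTTT
Step 2: 7 trees catch fire, 5 burn out
  .TTFTT
  TT..F.
  TF....
  TTF.F.
  TTTF.F
  .TTTTT
Step 3: 8 trees catch fire, 7 burn out
  .TF.FT
  TF....
  F.....
  TF....
  TTF...
  .TTFTF
Step 4: 7 trees catch fire, 8 burn out
  .F...F
  F.....
  ......
  F.....
  TF....
  .TF.F.

.F...F
F.....
......
F.....
TF....
.TF.F.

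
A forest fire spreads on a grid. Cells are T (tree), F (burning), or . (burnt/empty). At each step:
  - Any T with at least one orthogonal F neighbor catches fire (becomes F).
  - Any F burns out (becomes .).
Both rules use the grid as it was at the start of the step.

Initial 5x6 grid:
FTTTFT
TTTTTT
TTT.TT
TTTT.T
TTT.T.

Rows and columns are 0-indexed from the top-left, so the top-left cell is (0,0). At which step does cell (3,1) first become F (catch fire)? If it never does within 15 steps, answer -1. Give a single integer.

Step 1: cell (3,1)='T' (+5 fires, +2 burnt)
Step 2: cell (3,1)='T' (+6 fires, +5 burnt)
Step 3: cell (3,1)='T' (+4 fires, +6 burnt)
Step 4: cell (3,1)='F' (+4 fires, +4 burnt)
  -> target ignites at step 4
Step 5: cell (3,1)='.' (+2 fires, +4 burnt)
Step 6: cell (3,1)='.' (+2 fires, +2 burnt)
Step 7: cell (3,1)='.' (+0 fires, +2 burnt)
  fire out at step 7

4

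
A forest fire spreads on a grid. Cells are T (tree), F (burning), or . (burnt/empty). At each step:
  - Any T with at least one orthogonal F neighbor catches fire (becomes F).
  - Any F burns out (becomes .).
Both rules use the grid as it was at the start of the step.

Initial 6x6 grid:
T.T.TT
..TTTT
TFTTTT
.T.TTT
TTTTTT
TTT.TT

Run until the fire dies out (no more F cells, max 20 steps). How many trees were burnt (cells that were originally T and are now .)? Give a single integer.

Answer: 27

Derivation:
Step 1: +3 fires, +1 burnt (F count now 3)
Step 2: +3 fires, +3 burnt (F count now 3)
Step 3: +7 fires, +3 burnt (F count now 7)
Step 4: +6 fires, +7 burnt (F count now 6)
Step 5: +4 fires, +6 burnt (F count now 4)
Step 6: +3 fires, +4 burnt (F count now 3)
Step 7: +1 fires, +3 burnt (F count now 1)
Step 8: +0 fires, +1 burnt (F count now 0)
Fire out after step 8
Initially T: 28, now '.': 35
Total burnt (originally-T cells now '.'): 27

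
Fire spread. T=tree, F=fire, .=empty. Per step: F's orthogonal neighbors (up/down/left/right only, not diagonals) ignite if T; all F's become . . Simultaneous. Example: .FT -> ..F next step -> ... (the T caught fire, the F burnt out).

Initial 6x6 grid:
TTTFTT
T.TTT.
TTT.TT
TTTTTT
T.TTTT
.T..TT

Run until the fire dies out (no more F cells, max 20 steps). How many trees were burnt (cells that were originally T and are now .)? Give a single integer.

Step 1: +3 fires, +1 burnt (F count now 3)
Step 2: +4 fires, +3 burnt (F count now 4)
Step 3: +3 fires, +4 burnt (F count now 3)
Step 4: +5 fires, +3 burnt (F count now 5)
Step 5: +6 fires, +5 burnt (F count now 6)
Step 6: +4 fires, +6 burnt (F count now 4)
Step 7: +2 fires, +4 burnt (F count now 2)
Step 8: +0 fires, +2 burnt (F count now 0)
Fire out after step 8
Initially T: 28, now '.': 35
Total burnt (originally-T cells now '.'): 27

Answer: 27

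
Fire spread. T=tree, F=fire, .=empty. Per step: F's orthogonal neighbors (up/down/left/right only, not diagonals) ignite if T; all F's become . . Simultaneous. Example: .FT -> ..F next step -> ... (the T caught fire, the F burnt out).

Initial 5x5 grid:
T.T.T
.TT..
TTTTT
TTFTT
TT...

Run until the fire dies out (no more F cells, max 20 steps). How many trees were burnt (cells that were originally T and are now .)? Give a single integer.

Answer: 14

Derivation:
Step 1: +3 fires, +1 burnt (F count now 3)
Step 2: +6 fires, +3 burnt (F count now 6)
Step 3: +5 fires, +6 burnt (F count now 5)
Step 4: +0 fires, +5 burnt (F count now 0)
Fire out after step 4
Initially T: 16, now '.': 23
Total burnt (originally-T cells now '.'): 14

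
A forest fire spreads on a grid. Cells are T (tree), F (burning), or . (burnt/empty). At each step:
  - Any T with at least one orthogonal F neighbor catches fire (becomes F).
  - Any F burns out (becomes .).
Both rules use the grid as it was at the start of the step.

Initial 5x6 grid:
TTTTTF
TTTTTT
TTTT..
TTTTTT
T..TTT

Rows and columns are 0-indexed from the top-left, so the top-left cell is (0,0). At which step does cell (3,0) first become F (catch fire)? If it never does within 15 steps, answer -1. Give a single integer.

Step 1: cell (3,0)='T' (+2 fires, +1 burnt)
Step 2: cell (3,0)='T' (+2 fires, +2 burnt)
Step 3: cell (3,0)='T' (+2 fires, +2 burnt)
Step 4: cell (3,0)='T' (+3 fires, +2 burnt)
Step 5: cell (3,0)='T' (+4 fires, +3 burnt)
Step 6: cell (3,0)='T' (+5 fires, +4 burnt)
Step 7: cell (3,0)='T' (+4 fires, +5 burnt)
Step 8: cell (3,0)='F' (+2 fires, +4 burnt)
  -> target ignites at step 8
Step 9: cell (3,0)='.' (+1 fires, +2 burnt)
Step 10: cell (3,0)='.' (+0 fires, +1 burnt)
  fire out at step 10

8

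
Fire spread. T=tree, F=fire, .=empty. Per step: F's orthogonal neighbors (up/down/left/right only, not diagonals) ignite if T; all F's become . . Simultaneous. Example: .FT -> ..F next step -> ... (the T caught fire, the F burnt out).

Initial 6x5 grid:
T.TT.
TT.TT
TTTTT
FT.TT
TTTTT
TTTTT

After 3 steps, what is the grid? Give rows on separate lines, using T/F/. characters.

Step 1: 3 trees catch fire, 1 burn out
  T.TT.
  TT.TT
  FTTTT
  .F.TT
  FTTTT
  TTTTT
Step 2: 4 trees catch fire, 3 burn out
  T.TT.
  FT.TT
  .FTTT
  ...TT
  .FTTT
  FTTTT
Step 3: 5 trees catch fire, 4 burn out
  F.TT.
  .F.TT
  ..FTT
  ...TT
  ..FTT
  .FTTT

F.TT.
.F.TT
..FTT
...TT
..FTT
.FTTT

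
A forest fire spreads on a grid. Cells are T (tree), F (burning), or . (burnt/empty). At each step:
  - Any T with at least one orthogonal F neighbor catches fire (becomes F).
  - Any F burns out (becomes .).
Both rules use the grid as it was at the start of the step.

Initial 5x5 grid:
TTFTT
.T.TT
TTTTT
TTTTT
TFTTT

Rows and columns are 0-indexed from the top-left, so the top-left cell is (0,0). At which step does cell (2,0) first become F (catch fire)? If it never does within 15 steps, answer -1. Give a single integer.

Step 1: cell (2,0)='T' (+5 fires, +2 burnt)
Step 2: cell (2,0)='T' (+8 fires, +5 burnt)
Step 3: cell (2,0)='F' (+6 fires, +8 burnt)
  -> target ignites at step 3
Step 4: cell (2,0)='.' (+2 fires, +6 burnt)
Step 5: cell (2,0)='.' (+0 fires, +2 burnt)
  fire out at step 5

3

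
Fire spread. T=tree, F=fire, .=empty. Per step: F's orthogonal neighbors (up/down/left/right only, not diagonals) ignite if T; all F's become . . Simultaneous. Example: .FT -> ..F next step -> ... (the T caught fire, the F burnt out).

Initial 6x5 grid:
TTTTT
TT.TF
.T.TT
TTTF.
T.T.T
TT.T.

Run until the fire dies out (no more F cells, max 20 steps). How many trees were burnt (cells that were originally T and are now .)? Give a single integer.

Step 1: +5 fires, +2 burnt (F count now 5)
Step 2: +3 fires, +5 burnt (F count now 3)
Step 3: +3 fires, +3 burnt (F count now 3)
Step 4: +3 fires, +3 burnt (F count now 3)
Step 5: +3 fires, +3 burnt (F count now 3)
Step 6: +1 fires, +3 burnt (F count now 1)
Step 7: +0 fires, +1 burnt (F count now 0)
Fire out after step 7
Initially T: 20, now '.': 28
Total burnt (originally-T cells now '.'): 18

Answer: 18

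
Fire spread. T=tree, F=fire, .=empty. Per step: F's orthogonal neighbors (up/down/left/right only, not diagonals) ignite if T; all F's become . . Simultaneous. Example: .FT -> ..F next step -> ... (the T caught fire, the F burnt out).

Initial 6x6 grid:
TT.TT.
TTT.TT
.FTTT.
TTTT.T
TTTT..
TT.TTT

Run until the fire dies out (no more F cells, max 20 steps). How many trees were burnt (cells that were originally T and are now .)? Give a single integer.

Answer: 25

Derivation:
Step 1: +3 fires, +1 burnt (F count now 3)
Step 2: +7 fires, +3 burnt (F count now 7)
Step 3: +6 fires, +7 burnt (F count now 6)
Step 4: +3 fires, +6 burnt (F count now 3)
Step 5: +3 fires, +3 burnt (F count now 3)
Step 6: +2 fires, +3 burnt (F count now 2)
Step 7: +1 fires, +2 burnt (F count now 1)
Step 8: +0 fires, +1 burnt (F count now 0)
Fire out after step 8
Initially T: 26, now '.': 35
Total burnt (originally-T cells now '.'): 25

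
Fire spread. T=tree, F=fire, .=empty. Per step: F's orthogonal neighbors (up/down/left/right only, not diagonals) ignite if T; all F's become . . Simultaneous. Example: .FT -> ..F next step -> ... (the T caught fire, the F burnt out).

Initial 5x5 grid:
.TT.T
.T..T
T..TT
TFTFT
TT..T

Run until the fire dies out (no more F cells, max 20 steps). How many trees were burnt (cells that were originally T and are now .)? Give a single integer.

Answer: 11

Derivation:
Step 1: +5 fires, +2 burnt (F count now 5)
Step 2: +4 fires, +5 burnt (F count now 4)
Step 3: +1 fires, +4 burnt (F count now 1)
Step 4: +1 fires, +1 burnt (F count now 1)
Step 5: +0 fires, +1 burnt (F count now 0)
Fire out after step 5
Initially T: 14, now '.': 22
Total burnt (originally-T cells now '.'): 11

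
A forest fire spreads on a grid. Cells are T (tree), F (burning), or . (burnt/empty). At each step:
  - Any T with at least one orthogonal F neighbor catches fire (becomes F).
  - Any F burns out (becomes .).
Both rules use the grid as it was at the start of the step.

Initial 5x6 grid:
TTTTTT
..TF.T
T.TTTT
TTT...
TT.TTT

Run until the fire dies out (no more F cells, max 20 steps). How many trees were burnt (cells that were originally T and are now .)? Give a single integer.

Step 1: +3 fires, +1 burnt (F count now 3)
Step 2: +4 fires, +3 burnt (F count now 4)
Step 3: +4 fires, +4 burnt (F count now 4)
Step 4: +3 fires, +4 burnt (F count now 3)
Step 5: +2 fires, +3 burnt (F count now 2)
Step 6: +2 fires, +2 burnt (F count now 2)
Step 7: +0 fires, +2 burnt (F count now 0)
Fire out after step 7
Initially T: 21, now '.': 27
Total burnt (originally-T cells now '.'): 18

Answer: 18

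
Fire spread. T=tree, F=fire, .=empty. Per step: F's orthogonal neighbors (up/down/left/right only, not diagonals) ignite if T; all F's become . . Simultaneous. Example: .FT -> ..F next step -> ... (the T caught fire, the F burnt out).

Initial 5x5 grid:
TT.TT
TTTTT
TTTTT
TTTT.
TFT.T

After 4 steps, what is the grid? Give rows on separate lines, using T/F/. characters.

Step 1: 3 trees catch fire, 1 burn out
  TT.TT
  TTTTT
  TTTTT
  TFTT.
  F.F.T
Step 2: 3 trees catch fire, 3 burn out
  TT.TT
  TTTTT
  TFTTT
  F.FT.
  ....T
Step 3: 4 trees catch fire, 3 burn out
  TT.TT
  TFTTT
  F.FTT
  ...F.
  ....T
Step 4: 4 trees catch fire, 4 burn out
  TF.TT
  F.FTT
  ...FT
  .....
  ....T

TF.TT
F.FTT
...FT
.....
....T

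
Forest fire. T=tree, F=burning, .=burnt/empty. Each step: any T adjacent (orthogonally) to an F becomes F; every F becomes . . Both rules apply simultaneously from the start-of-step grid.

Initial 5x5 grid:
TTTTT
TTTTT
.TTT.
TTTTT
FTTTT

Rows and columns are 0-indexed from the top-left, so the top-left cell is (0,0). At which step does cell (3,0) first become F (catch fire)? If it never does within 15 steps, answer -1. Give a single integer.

Step 1: cell (3,0)='F' (+2 fires, +1 burnt)
  -> target ignites at step 1
Step 2: cell (3,0)='.' (+2 fires, +2 burnt)
Step 3: cell (3,0)='.' (+3 fires, +2 burnt)
Step 4: cell (3,0)='.' (+4 fires, +3 burnt)
Step 5: cell (3,0)='.' (+5 fires, +4 burnt)
Step 6: cell (3,0)='.' (+3 fires, +5 burnt)
Step 7: cell (3,0)='.' (+2 fires, +3 burnt)
Step 8: cell (3,0)='.' (+1 fires, +2 burnt)
Step 9: cell (3,0)='.' (+0 fires, +1 burnt)
  fire out at step 9

1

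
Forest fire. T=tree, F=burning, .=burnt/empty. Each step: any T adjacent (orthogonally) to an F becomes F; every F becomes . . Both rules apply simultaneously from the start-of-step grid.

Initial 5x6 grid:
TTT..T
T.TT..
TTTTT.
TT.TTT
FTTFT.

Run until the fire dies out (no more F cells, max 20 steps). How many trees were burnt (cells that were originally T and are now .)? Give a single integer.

Step 1: +5 fires, +2 burnt (F count now 5)
Step 2: +4 fires, +5 burnt (F count now 4)
Step 3: +6 fires, +4 burnt (F count now 6)
Step 4: +2 fires, +6 burnt (F count now 2)
Step 5: +2 fires, +2 burnt (F count now 2)
Step 6: +0 fires, +2 burnt (F count now 0)
Fire out after step 6
Initially T: 20, now '.': 29
Total burnt (originally-T cells now '.'): 19

Answer: 19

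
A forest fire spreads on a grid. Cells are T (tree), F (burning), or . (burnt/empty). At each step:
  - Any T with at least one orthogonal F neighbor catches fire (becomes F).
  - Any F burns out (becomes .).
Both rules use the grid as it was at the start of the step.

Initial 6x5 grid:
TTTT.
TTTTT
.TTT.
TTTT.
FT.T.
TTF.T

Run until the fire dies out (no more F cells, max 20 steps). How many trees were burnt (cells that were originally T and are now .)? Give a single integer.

Step 1: +4 fires, +2 burnt (F count now 4)
Step 2: +1 fires, +4 burnt (F count now 1)
Step 3: +2 fires, +1 burnt (F count now 2)
Step 4: +3 fires, +2 burnt (F count now 3)
Step 5: +5 fires, +3 burnt (F count now 5)
Step 6: +3 fires, +5 burnt (F count now 3)
Step 7: +2 fires, +3 burnt (F count now 2)
Step 8: +0 fires, +2 burnt (F count now 0)
Fire out after step 8
Initially T: 21, now '.': 29
Total burnt (originally-T cells now '.'): 20

Answer: 20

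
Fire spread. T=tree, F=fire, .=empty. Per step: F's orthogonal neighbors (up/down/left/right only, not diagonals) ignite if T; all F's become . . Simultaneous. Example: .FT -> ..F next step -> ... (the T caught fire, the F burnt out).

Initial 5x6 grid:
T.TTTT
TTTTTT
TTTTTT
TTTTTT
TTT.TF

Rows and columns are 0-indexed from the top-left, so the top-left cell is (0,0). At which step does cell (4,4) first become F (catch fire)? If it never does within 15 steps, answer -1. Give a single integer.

Step 1: cell (4,4)='F' (+2 fires, +1 burnt)
  -> target ignites at step 1
Step 2: cell (4,4)='.' (+2 fires, +2 burnt)
Step 3: cell (4,4)='.' (+3 fires, +2 burnt)
Step 4: cell (4,4)='.' (+4 fires, +3 burnt)
Step 5: cell (4,4)='.' (+5 fires, +4 burnt)
Step 6: cell (4,4)='.' (+5 fires, +5 burnt)
Step 7: cell (4,4)='.' (+4 fires, +5 burnt)
Step 8: cell (4,4)='.' (+1 fires, +4 burnt)
Step 9: cell (4,4)='.' (+1 fires, +1 burnt)
Step 10: cell (4,4)='.' (+0 fires, +1 burnt)
  fire out at step 10

1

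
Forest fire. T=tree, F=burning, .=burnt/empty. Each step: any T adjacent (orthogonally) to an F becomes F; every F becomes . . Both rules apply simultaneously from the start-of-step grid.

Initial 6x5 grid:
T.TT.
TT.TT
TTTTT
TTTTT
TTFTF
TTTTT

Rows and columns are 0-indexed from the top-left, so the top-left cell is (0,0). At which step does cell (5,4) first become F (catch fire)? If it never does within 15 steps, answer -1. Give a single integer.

Step 1: cell (5,4)='F' (+6 fires, +2 burnt)
  -> target ignites at step 1
Step 2: cell (5,4)='.' (+7 fires, +6 burnt)
Step 3: cell (5,4)='.' (+5 fires, +7 burnt)
Step 4: cell (5,4)='.' (+3 fires, +5 burnt)
Step 5: cell (5,4)='.' (+2 fires, +3 burnt)
Step 6: cell (5,4)='.' (+2 fires, +2 burnt)
Step 7: cell (5,4)='.' (+0 fires, +2 burnt)
  fire out at step 7

1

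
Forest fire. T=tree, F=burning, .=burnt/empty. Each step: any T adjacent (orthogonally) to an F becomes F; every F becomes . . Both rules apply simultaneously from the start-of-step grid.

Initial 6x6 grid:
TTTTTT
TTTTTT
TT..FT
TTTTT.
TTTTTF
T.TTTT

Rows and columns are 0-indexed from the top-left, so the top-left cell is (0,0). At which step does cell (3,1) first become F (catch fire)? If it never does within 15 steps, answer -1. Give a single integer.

Step 1: cell (3,1)='T' (+5 fires, +2 burnt)
Step 2: cell (3,1)='T' (+6 fires, +5 burnt)
Step 3: cell (3,1)='T' (+6 fires, +6 burnt)
Step 4: cell (3,1)='F' (+5 fires, +6 burnt)
  -> target ignites at step 4
Step 5: cell (3,1)='.' (+5 fires, +5 burnt)
Step 6: cell (3,1)='.' (+3 fires, +5 burnt)
Step 7: cell (3,1)='.' (+0 fires, +3 burnt)
  fire out at step 7

4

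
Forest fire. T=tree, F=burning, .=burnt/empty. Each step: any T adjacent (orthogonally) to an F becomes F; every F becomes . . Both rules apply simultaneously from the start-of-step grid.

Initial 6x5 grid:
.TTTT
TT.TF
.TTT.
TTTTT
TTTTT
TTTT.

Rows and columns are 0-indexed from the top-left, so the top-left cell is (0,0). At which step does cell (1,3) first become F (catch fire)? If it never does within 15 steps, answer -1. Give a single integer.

Step 1: cell (1,3)='F' (+2 fires, +1 burnt)
  -> target ignites at step 1
Step 2: cell (1,3)='.' (+2 fires, +2 burnt)
Step 3: cell (1,3)='.' (+3 fires, +2 burnt)
Step 4: cell (1,3)='.' (+5 fires, +3 burnt)
Step 5: cell (1,3)='.' (+5 fires, +5 burnt)
Step 6: cell (1,3)='.' (+4 fires, +5 burnt)
Step 7: cell (1,3)='.' (+2 fires, +4 burnt)
Step 8: cell (1,3)='.' (+1 fires, +2 burnt)
Step 9: cell (1,3)='.' (+0 fires, +1 burnt)
  fire out at step 9

1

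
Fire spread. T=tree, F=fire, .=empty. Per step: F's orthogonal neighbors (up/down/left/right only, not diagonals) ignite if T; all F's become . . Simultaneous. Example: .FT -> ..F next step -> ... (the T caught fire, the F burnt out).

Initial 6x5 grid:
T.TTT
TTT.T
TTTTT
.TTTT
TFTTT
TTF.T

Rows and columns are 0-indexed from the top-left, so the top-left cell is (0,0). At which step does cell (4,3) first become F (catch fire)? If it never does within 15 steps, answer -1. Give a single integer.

Step 1: cell (4,3)='T' (+4 fires, +2 burnt)
Step 2: cell (4,3)='F' (+4 fires, +4 burnt)
  -> target ignites at step 2
Step 3: cell (4,3)='.' (+5 fires, +4 burnt)
Step 4: cell (4,3)='.' (+5 fires, +5 burnt)
Step 5: cell (4,3)='.' (+3 fires, +5 burnt)
Step 6: cell (4,3)='.' (+2 fires, +3 burnt)
Step 7: cell (4,3)='.' (+1 fires, +2 burnt)
Step 8: cell (4,3)='.' (+0 fires, +1 burnt)
  fire out at step 8

2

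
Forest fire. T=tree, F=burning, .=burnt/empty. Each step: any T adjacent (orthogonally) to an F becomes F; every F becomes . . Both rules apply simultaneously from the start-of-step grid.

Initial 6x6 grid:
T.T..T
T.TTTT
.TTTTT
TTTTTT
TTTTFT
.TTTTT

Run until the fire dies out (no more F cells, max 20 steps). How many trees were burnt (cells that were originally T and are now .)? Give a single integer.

Step 1: +4 fires, +1 burnt (F count now 4)
Step 2: +6 fires, +4 burnt (F count now 6)
Step 3: +6 fires, +6 burnt (F count now 6)
Step 4: +6 fires, +6 burnt (F count now 6)
Step 5: +4 fires, +6 burnt (F count now 4)
Step 6: +1 fires, +4 burnt (F count now 1)
Step 7: +0 fires, +1 burnt (F count now 0)
Fire out after step 7
Initially T: 29, now '.': 34
Total burnt (originally-T cells now '.'): 27

Answer: 27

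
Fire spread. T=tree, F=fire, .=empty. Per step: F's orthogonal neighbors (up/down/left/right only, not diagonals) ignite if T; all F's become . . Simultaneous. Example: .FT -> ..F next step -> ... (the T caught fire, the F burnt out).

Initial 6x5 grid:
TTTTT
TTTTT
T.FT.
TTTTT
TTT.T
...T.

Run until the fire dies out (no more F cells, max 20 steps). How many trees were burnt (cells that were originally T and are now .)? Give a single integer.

Step 1: +3 fires, +1 burnt (F count now 3)
Step 2: +6 fires, +3 burnt (F count now 6)
Step 3: +7 fires, +6 burnt (F count now 7)
Step 4: +5 fires, +7 burnt (F count now 5)
Step 5: +0 fires, +5 burnt (F count now 0)
Fire out after step 5
Initially T: 22, now '.': 29
Total burnt (originally-T cells now '.'): 21

Answer: 21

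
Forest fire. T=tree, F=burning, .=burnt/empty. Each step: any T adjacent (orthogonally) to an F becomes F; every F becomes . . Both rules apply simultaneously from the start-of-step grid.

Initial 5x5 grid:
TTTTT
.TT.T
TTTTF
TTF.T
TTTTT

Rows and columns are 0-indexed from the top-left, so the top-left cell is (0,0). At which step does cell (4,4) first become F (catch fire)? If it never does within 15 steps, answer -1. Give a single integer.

Step 1: cell (4,4)='T' (+6 fires, +2 burnt)
Step 2: cell (4,4)='F' (+7 fires, +6 burnt)
  -> target ignites at step 2
Step 3: cell (4,4)='.' (+5 fires, +7 burnt)
Step 4: cell (4,4)='.' (+1 fires, +5 burnt)
Step 5: cell (4,4)='.' (+1 fires, +1 burnt)
Step 6: cell (4,4)='.' (+0 fires, +1 burnt)
  fire out at step 6

2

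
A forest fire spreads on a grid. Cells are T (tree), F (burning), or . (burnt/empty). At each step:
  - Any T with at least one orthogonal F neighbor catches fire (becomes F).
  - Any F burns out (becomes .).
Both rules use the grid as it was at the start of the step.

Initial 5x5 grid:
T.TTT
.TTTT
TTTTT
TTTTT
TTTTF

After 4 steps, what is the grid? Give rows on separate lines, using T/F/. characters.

Step 1: 2 trees catch fire, 1 burn out
  T.TTT
  .TTTT
  TTTTT
  TTTTF
  TTTF.
Step 2: 3 trees catch fire, 2 burn out
  T.TTT
  .TTTT
  TTTTF
  TTTF.
  TTF..
Step 3: 4 trees catch fire, 3 burn out
  T.TTT
  .TTTF
  TTTF.
  TTF..
  TF...
Step 4: 5 trees catch fire, 4 burn out
  T.TTF
  .TTF.
  TTF..
  TF...
  F....

T.TTF
.TTF.
TTF..
TF...
F....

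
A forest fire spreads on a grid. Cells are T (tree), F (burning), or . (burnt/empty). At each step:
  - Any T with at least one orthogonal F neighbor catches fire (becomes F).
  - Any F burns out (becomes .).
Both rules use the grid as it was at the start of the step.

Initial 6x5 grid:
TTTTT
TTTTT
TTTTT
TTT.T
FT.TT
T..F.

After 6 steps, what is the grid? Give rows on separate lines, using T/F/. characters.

Step 1: 4 trees catch fire, 2 burn out
  TTTTT
  TTTTT
  TTTTT
  FTT.T
  .F.FT
  F....
Step 2: 3 trees catch fire, 4 burn out
  TTTTT
  TTTTT
  FTTTT
  .FT.T
  ....F
  .....
Step 3: 4 trees catch fire, 3 burn out
  TTTTT
  FTTTT
  .FTTT
  ..F.F
  .....
  .....
Step 4: 4 trees catch fire, 4 burn out
  FTTTT
  .FTTT
  ..FTF
  .....
  .....
  .....
Step 5: 4 trees catch fire, 4 burn out
  .FTTT
  ..FTF
  ...F.
  .....
  .....
  .....
Step 6: 3 trees catch fire, 4 burn out
  ..FTF
  ...F.
  .....
  .....
  .....
  .....

..FTF
...F.
.....
.....
.....
.....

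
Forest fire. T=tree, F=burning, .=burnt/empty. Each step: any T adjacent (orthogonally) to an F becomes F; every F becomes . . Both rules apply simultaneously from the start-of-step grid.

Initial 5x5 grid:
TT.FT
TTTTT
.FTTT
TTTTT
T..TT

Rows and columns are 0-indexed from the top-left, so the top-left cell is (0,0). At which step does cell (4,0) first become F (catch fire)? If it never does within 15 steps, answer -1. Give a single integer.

Step 1: cell (4,0)='T' (+5 fires, +2 burnt)
Step 2: cell (4,0)='T' (+7 fires, +5 burnt)
Step 3: cell (4,0)='F' (+4 fires, +7 burnt)
  -> target ignites at step 3
Step 4: cell (4,0)='.' (+2 fires, +4 burnt)
Step 5: cell (4,0)='.' (+1 fires, +2 burnt)
Step 6: cell (4,0)='.' (+0 fires, +1 burnt)
  fire out at step 6

3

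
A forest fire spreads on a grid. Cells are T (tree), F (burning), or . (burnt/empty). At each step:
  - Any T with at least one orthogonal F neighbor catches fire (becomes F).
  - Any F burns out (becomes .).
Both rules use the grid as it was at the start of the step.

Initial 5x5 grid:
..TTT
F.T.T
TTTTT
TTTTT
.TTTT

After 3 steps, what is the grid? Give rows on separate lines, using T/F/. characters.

Step 1: 1 trees catch fire, 1 burn out
  ..TTT
  ..T.T
  FTTTT
  TTTTT
  .TTTT
Step 2: 2 trees catch fire, 1 burn out
  ..TTT
  ..T.T
  .FTTT
  FTTTT
  .TTTT
Step 3: 2 trees catch fire, 2 burn out
  ..TTT
  ..T.T
  ..FTT
  .FTTT
  .TTTT

..TTT
..T.T
..FTT
.FTTT
.TTTT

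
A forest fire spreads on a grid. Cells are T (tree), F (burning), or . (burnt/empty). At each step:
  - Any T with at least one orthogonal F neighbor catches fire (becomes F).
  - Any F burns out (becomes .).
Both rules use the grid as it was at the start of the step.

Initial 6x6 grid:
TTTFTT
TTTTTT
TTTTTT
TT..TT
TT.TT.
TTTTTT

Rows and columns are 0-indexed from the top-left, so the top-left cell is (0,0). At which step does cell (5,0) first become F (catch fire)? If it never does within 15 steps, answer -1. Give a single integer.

Step 1: cell (5,0)='T' (+3 fires, +1 burnt)
Step 2: cell (5,0)='T' (+5 fires, +3 burnt)
Step 3: cell (5,0)='T' (+5 fires, +5 burnt)
Step 4: cell (5,0)='T' (+4 fires, +5 burnt)
Step 5: cell (5,0)='T' (+4 fires, +4 burnt)
Step 6: cell (5,0)='T' (+4 fires, +4 burnt)
Step 7: cell (5,0)='T' (+4 fires, +4 burnt)
Step 8: cell (5,0)='F' (+2 fires, +4 burnt)
  -> target ignites at step 8
Step 9: cell (5,0)='.' (+0 fires, +2 burnt)
  fire out at step 9

8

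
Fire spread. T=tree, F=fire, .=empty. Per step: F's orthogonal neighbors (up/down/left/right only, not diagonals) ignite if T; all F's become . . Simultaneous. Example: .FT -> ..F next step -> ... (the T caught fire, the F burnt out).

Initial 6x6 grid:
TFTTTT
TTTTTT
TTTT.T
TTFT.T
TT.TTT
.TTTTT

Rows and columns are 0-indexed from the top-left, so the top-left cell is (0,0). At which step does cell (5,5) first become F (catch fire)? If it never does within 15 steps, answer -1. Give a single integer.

Step 1: cell (5,5)='T' (+6 fires, +2 burnt)
Step 2: cell (5,5)='T' (+8 fires, +6 burnt)
Step 3: cell (5,5)='T' (+7 fires, +8 burnt)
Step 4: cell (5,5)='T' (+5 fires, +7 burnt)
Step 5: cell (5,5)='F' (+3 fires, +5 burnt)
  -> target ignites at step 5
Step 6: cell (5,5)='.' (+1 fires, +3 burnt)
Step 7: cell (5,5)='.' (+0 fires, +1 burnt)
  fire out at step 7

5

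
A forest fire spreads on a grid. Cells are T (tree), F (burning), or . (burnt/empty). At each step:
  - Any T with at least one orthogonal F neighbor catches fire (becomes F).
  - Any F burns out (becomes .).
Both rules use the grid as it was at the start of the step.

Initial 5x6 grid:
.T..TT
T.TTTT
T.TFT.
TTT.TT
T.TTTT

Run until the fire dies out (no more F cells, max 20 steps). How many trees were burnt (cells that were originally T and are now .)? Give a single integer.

Step 1: +3 fires, +1 burnt (F count now 3)
Step 2: +4 fires, +3 burnt (F count now 4)
Step 3: +6 fires, +4 burnt (F count now 6)
Step 4: +4 fires, +6 burnt (F count now 4)
Step 5: +2 fires, +4 burnt (F count now 2)
Step 6: +1 fires, +2 burnt (F count now 1)
Step 7: +0 fires, +1 burnt (F count now 0)
Fire out after step 7
Initially T: 21, now '.': 29
Total burnt (originally-T cells now '.'): 20

Answer: 20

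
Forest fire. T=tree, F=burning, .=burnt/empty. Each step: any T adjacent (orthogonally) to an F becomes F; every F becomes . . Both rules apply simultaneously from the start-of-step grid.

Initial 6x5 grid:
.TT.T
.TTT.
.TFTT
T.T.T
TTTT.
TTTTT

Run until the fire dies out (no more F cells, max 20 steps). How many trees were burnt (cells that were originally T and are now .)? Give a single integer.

Step 1: +4 fires, +1 burnt (F count now 4)
Step 2: +5 fires, +4 burnt (F count now 5)
Step 3: +5 fires, +5 burnt (F count now 5)
Step 4: +3 fires, +5 burnt (F count now 3)
Step 5: +3 fires, +3 burnt (F count now 3)
Step 6: +0 fires, +3 burnt (F count now 0)
Fire out after step 6
Initially T: 21, now '.': 29
Total burnt (originally-T cells now '.'): 20

Answer: 20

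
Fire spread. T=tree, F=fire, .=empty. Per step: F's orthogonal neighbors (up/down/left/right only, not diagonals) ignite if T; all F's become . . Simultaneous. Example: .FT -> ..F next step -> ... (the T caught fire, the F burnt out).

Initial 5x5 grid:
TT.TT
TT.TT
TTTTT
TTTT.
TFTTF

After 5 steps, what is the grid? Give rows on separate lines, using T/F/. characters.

Step 1: 4 trees catch fire, 2 burn out
  TT.TT
  TT.TT
  TTTTT
  TFTT.
  F.FF.
Step 2: 4 trees catch fire, 4 burn out
  TT.TT
  TT.TT
  TFTTT
  F.FF.
  .....
Step 3: 4 trees catch fire, 4 burn out
  TT.TT
  TF.TT
  F.FFT
  .....
  .....
Step 4: 4 trees catch fire, 4 burn out
  TF.TT
  F..FT
  ....F
  .....
  .....
Step 5: 3 trees catch fire, 4 burn out
  F..FT
  ....F
  .....
  .....
  .....

F..FT
....F
.....
.....
.....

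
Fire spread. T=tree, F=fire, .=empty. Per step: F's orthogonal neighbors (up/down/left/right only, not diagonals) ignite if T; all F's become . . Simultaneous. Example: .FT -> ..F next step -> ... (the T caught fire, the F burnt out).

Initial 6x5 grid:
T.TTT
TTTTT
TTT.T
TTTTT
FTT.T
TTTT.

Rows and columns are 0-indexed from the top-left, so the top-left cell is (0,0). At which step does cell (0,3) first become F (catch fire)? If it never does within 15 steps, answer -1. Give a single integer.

Step 1: cell (0,3)='T' (+3 fires, +1 burnt)
Step 2: cell (0,3)='T' (+4 fires, +3 burnt)
Step 3: cell (0,3)='T' (+4 fires, +4 burnt)
Step 4: cell (0,3)='T' (+5 fires, +4 burnt)
Step 5: cell (0,3)='T' (+2 fires, +5 burnt)
Step 6: cell (0,3)='T' (+4 fires, +2 burnt)
Step 7: cell (0,3)='F' (+2 fires, +4 burnt)
  -> target ignites at step 7
Step 8: cell (0,3)='.' (+1 fires, +2 burnt)
Step 9: cell (0,3)='.' (+0 fires, +1 burnt)
  fire out at step 9

7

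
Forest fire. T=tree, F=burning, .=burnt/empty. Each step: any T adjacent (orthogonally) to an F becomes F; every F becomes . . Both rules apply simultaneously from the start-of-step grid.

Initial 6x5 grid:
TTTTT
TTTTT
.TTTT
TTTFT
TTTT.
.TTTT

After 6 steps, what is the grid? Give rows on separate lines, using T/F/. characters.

Step 1: 4 trees catch fire, 1 burn out
  TTTTT
  TTTTT
  .TTFT
  TTF.F
  TTTF.
  .TTTT
Step 2: 6 trees catch fire, 4 burn out
  TTTTT
  TTTFT
  .TF.F
  TF...
  TTF..
  .TTFT
Step 3: 8 trees catch fire, 6 burn out
  TTTFT
  TTF.F
  .F...
  F....
  TF...
  .TF.F
Step 4: 5 trees catch fire, 8 burn out
  TTF.F
  TF...
  .....
  .....
  F....
  .F...
Step 5: 2 trees catch fire, 5 burn out
  TF...
  F....
  .....
  .....
  .....
  .....
Step 6: 1 trees catch fire, 2 burn out
  F....
  .....
  .....
  .....
  .....
  .....

F....
.....
.....
.....
.....
.....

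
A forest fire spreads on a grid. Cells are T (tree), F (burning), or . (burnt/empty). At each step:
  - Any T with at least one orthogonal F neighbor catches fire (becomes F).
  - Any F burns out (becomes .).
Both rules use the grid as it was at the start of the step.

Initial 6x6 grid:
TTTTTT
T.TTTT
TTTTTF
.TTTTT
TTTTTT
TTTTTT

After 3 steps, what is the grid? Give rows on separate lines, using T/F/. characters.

Step 1: 3 trees catch fire, 1 burn out
  TTTTTT
  T.TTTF
  TTTTF.
  .TTTTF
  TTTTTT
  TTTTTT
Step 2: 5 trees catch fire, 3 burn out
  TTTTTF
  T.TTF.
  TTTF..
  .TTTF.
  TTTTTF
  TTTTTT
Step 3: 6 trees catch fire, 5 burn out
  TTTTF.
  T.TF..
  TTF...
  .TTF..
  TTTTF.
  TTTTTF

TTTTF.
T.TF..
TTF...
.TTF..
TTTTF.
TTTTTF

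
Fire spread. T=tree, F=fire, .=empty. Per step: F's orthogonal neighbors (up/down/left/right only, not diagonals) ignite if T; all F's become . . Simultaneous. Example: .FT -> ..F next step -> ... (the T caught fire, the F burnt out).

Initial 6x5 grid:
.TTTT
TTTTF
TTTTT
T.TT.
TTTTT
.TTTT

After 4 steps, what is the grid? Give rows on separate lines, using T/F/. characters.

Step 1: 3 trees catch fire, 1 burn out
  .TTTF
  TTTF.
  TTTTF
  T.TT.
  TTTTT
  .TTTT
Step 2: 3 trees catch fire, 3 burn out
  .TTF.
  TTF..
  TTTF.
  T.TT.
  TTTTT
  .TTTT
Step 3: 4 trees catch fire, 3 burn out
  .TF..
  TF...
  TTF..
  T.TF.
  TTTTT
  .TTTT
Step 4: 5 trees catch fire, 4 burn out
  .F...
  F....
  TF...
  T.F..
  TTTFT
  .TTTT

.F...
F....
TF...
T.F..
TTTFT
.TTTT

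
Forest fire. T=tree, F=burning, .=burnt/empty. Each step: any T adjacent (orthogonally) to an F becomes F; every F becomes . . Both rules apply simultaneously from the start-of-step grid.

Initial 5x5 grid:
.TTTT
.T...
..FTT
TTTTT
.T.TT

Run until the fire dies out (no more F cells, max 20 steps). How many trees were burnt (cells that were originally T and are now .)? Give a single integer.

Step 1: +2 fires, +1 burnt (F count now 2)
Step 2: +3 fires, +2 burnt (F count now 3)
Step 3: +4 fires, +3 burnt (F count now 4)
Step 4: +1 fires, +4 burnt (F count now 1)
Step 5: +0 fires, +1 burnt (F count now 0)
Fire out after step 5
Initially T: 15, now '.': 20
Total burnt (originally-T cells now '.'): 10

Answer: 10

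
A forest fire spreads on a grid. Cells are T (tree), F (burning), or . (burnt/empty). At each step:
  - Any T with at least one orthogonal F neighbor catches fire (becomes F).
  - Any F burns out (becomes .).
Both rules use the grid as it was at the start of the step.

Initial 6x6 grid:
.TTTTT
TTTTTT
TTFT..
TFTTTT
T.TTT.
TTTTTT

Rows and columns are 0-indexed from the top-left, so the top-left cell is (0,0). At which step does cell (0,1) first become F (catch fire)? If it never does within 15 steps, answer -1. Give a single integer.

Step 1: cell (0,1)='T' (+5 fires, +2 burnt)
Step 2: cell (0,1)='T' (+7 fires, +5 burnt)
Step 3: cell (0,1)='F' (+8 fires, +7 burnt)
  -> target ignites at step 3
Step 4: cell (0,1)='.' (+6 fires, +8 burnt)
Step 5: cell (0,1)='.' (+2 fires, +6 burnt)
Step 6: cell (0,1)='.' (+1 fires, +2 burnt)
Step 7: cell (0,1)='.' (+0 fires, +1 burnt)
  fire out at step 7

3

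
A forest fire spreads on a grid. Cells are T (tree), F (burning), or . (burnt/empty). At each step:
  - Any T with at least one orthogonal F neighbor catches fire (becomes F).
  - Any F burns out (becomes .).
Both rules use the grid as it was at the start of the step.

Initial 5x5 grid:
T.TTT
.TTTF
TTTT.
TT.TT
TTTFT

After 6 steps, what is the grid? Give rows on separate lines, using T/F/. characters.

Step 1: 5 trees catch fire, 2 burn out
  T.TTF
  .TTF.
  TTTT.
  TT.FT
  TTF.F
Step 2: 5 trees catch fire, 5 burn out
  T.TF.
  .TF..
  TTTF.
  TT..F
  TF...
Step 3: 5 trees catch fire, 5 burn out
  T.F..
  .F...
  TTF..
  TF...
  F....
Step 4: 2 trees catch fire, 5 burn out
  T....
  .....
  TF...
  F....
  .....
Step 5: 1 trees catch fire, 2 burn out
  T....
  .....
  F....
  .....
  .....
Step 6: 0 trees catch fire, 1 burn out
  T....
  .....
  .....
  .....
  .....

T....
.....
.....
.....
.....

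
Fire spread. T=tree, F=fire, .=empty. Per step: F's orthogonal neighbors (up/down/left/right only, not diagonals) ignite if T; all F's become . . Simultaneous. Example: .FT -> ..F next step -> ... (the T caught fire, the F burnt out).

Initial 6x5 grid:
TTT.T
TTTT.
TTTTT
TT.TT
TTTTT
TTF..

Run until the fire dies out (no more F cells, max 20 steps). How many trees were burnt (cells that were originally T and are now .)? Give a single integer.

Answer: 23

Derivation:
Step 1: +2 fires, +1 burnt (F count now 2)
Step 2: +3 fires, +2 burnt (F count now 3)
Step 3: +4 fires, +3 burnt (F count now 4)
Step 4: +4 fires, +4 burnt (F count now 4)
Step 5: +5 fires, +4 burnt (F count now 5)
Step 6: +3 fires, +5 burnt (F count now 3)
Step 7: +2 fires, +3 burnt (F count now 2)
Step 8: +0 fires, +2 burnt (F count now 0)
Fire out after step 8
Initially T: 24, now '.': 29
Total burnt (originally-T cells now '.'): 23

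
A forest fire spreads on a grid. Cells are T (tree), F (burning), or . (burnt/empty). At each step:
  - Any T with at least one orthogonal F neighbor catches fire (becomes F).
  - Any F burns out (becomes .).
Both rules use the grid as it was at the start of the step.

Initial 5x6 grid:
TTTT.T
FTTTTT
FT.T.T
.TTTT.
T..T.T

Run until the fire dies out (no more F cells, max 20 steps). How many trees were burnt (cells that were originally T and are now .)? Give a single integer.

Answer: 18

Derivation:
Step 1: +3 fires, +2 burnt (F count now 3)
Step 2: +3 fires, +3 burnt (F count now 3)
Step 3: +3 fires, +3 burnt (F count now 3)
Step 4: +4 fires, +3 burnt (F count now 4)
Step 5: +3 fires, +4 burnt (F count now 3)
Step 6: +2 fires, +3 burnt (F count now 2)
Step 7: +0 fires, +2 burnt (F count now 0)
Fire out after step 7
Initially T: 20, now '.': 28
Total burnt (originally-T cells now '.'): 18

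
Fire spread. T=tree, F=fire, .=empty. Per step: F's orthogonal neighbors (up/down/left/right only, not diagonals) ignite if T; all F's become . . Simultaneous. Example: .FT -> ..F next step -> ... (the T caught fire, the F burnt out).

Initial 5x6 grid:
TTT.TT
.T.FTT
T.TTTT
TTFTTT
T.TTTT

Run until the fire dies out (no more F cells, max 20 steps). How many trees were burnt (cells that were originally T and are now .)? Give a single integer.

Step 1: +6 fires, +2 burnt (F count now 6)
Step 2: +6 fires, +6 burnt (F count now 6)
Step 3: +6 fires, +6 burnt (F count now 6)
Step 4: +1 fires, +6 burnt (F count now 1)
Step 5: +0 fires, +1 burnt (F count now 0)
Fire out after step 5
Initially T: 23, now '.': 26
Total burnt (originally-T cells now '.'): 19

Answer: 19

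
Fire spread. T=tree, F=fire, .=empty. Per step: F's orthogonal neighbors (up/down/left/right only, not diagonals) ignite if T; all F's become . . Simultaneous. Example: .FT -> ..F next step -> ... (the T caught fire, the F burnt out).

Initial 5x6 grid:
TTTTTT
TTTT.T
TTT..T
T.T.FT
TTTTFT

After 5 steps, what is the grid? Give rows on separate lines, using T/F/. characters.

Step 1: 3 trees catch fire, 2 burn out
  TTTTTT
  TTTT.T
  TTT..T
  T.T..F
  TTTF.F
Step 2: 2 trees catch fire, 3 burn out
  TTTTTT
  TTTT.T
  TTT..F
  T.T...
  TTF...
Step 3: 3 trees catch fire, 2 burn out
  TTTTTT
  TTTT.F
  TTT...
  T.F...
  TF....
Step 4: 3 trees catch fire, 3 burn out
  TTTTTF
  TTTT..
  TTF...
  T.....
  F.....
Step 5: 4 trees catch fire, 3 burn out
  TTTTF.
  TTFT..
  TF....
  F.....
  ......

TTTTF.
TTFT..
TF....
F.....
......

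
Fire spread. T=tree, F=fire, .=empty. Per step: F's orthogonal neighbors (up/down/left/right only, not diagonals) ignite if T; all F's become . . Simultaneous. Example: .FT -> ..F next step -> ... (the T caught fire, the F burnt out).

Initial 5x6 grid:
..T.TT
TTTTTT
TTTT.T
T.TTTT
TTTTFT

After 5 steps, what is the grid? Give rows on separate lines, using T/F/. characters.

Step 1: 3 trees catch fire, 1 burn out
  ..T.TT
  TTTTTT
  TTTT.T
  T.TTFT
  TTTF.F
Step 2: 3 trees catch fire, 3 burn out
  ..T.TT
  TTTTTT
  TTTT.T
  T.TF.F
  TTF...
Step 3: 4 trees catch fire, 3 burn out
  ..T.TT
  TTTTTT
  TTTF.F
  T.F...
  TF....
Step 4: 4 trees catch fire, 4 burn out
  ..T.TT
  TTTFTF
  TTF...
  T.....
  F.....
Step 5: 5 trees catch fire, 4 burn out
  ..T.TF
  TTF.F.
  TF....
  F.....
  ......

..T.TF
TTF.F.
TF....
F.....
......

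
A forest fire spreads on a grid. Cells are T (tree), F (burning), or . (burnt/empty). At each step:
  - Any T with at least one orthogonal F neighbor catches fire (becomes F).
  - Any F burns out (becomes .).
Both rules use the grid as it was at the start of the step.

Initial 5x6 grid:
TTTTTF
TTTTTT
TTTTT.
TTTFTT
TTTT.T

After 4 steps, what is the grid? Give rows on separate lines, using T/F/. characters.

Step 1: 6 trees catch fire, 2 burn out
  TTTTF.
  TTTTTF
  TTTFT.
  TTF.FT
  TTTF.T
Step 2: 8 trees catch fire, 6 burn out
  TTTF..
  TTTFF.
  TTF.F.
  TF...F
  TTF..T
Step 3: 6 trees catch fire, 8 burn out
  TTF...
  TTF...
  TF....
  F.....
  TF...F
Step 4: 4 trees catch fire, 6 burn out
  TF....
  TF....
  F.....
  ......
  F.....

TF....
TF....
F.....
......
F.....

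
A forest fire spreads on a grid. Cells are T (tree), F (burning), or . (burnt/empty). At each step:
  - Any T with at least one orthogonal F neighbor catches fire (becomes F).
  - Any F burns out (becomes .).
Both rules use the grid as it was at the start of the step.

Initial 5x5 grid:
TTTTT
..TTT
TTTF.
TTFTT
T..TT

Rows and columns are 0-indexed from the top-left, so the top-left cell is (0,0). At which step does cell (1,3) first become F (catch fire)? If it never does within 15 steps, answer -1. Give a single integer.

Step 1: cell (1,3)='F' (+4 fires, +2 burnt)
  -> target ignites at step 1
Step 2: cell (1,3)='.' (+7 fires, +4 burnt)
Step 3: cell (1,3)='.' (+5 fires, +7 burnt)
Step 4: cell (1,3)='.' (+1 fires, +5 burnt)
Step 5: cell (1,3)='.' (+1 fires, +1 burnt)
Step 6: cell (1,3)='.' (+0 fires, +1 burnt)
  fire out at step 6

1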